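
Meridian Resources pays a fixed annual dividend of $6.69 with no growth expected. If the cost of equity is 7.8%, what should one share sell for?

$85.77

Zero-growth DDM (perpetuity): P₀ = D/r = 6.69 / 0.078 = 85.7692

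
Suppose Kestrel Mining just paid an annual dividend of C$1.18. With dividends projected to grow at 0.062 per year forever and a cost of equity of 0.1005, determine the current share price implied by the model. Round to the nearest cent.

C$32.55

Gordon growth model: P₀ = D₁/(r − g). D₁ = 1.18 × (1 + 0.062) = 1.2532.
P₀ = 1.2532 / (0.1005 − 0.062) = 1.2532 / 0.0385 = 32.5496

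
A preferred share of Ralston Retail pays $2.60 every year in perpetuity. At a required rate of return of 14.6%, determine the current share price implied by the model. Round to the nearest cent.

$17.81

Zero-growth DDM (perpetuity): P₀ = D/r = 2.60 / 0.146 = 17.8082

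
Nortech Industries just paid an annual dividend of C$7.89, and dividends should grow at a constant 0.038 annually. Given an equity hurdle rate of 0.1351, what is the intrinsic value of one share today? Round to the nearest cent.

C$84.34

Gordon growth model: P₀ = D₁/(r − g). D₁ = 7.89 × (1 + 0.038) = 8.1898.
P₀ = 8.1898 / (0.1351 − 0.038) = 8.1898 / 0.0971 = 84.3442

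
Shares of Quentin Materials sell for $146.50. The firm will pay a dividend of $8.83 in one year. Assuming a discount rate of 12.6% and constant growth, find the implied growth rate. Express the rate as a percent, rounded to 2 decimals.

6.57%

From P₀ = D₁/(r − g), the implied growth is g = r − D₁/P₀.
g = 0.126 − 8.83/146.50 = 0.126 − 0.06027 = 0.06573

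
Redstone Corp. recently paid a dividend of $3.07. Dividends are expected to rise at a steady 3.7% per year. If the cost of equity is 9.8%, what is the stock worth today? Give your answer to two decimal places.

$52.19

Gordon growth model: P₀ = D₁/(r − g). D₁ = 3.07 × (1 + 0.037) = 3.1836.
P₀ = 3.1836 / (0.098 − 0.037) = 3.1836 / 0.061 = 52.1900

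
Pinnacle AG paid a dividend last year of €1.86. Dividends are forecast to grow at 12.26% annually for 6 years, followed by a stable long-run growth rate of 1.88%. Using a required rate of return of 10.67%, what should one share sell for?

Two-stage DDM. Project D₁…D_6 at 0.1226, terminal growth 0.0188, discount at r = 0.1067.
D_1 = 2.0880
D_2 = 2.3440
D_3 = 2.6314
D_4 = 2.9540
D_5 = 3.3162
D_6 = 3.7227
Terminal value at t=6: TV = D_7/(r−g) = 3.7927/(0.1067−0.0188) = 43.1483
P₀ = 2.0880/(1+0.1067)^1 + 2.3440/(1+0.1067)^2 + 2.6314/(1+0.1067)^3 + 2.9540/(1+0.1067)^4 + 3.3162/(1+0.1067)^5 + 3.7227/(1+0.1067)^6 + 43.1483/(1+0.1067)^6 = 35.2194

€35.22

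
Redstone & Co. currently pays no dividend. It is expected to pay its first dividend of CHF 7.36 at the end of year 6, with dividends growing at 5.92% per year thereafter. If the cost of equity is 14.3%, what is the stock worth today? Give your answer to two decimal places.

CHF 45.02

Deferred-dividend DDM. At t=5 the remaining stream is a growing perpetuity with first payment D_6 = 7.36.
V_5 = D_6/(r−g) = 7.36/(0.143−0.0592) = 87.8282
P₀ = V_5/(1+r)^5 = 87.8282/(1+0.143)^5 = 45.0197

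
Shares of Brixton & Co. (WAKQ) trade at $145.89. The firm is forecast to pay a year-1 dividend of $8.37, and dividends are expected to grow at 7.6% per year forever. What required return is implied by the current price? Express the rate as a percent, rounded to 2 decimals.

Rearranging the constant-growth DDM: r = D₁/P₀ + g.
r = 8.3700 / 145.89 + 0.076 = 0.05737 + 0.076 = 0.13337

13.34%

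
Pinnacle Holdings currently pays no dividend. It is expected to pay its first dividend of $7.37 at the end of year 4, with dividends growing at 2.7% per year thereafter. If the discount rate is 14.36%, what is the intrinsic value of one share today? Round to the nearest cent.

Deferred-dividend DDM. At t=3 the remaining stream is a growing perpetuity with first payment D_4 = 7.37.
V_3 = D_4/(r−g) = 7.37/(0.1436−0.027) = 63.2075
P₀ = V_3/(1+r)^3 = 63.2075/(1+0.1436)^3 = 42.2617

$42.26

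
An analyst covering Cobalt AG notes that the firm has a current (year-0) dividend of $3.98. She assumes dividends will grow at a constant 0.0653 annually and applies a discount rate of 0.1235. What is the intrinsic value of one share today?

Gordon growth model: P₀ = D₁/(r − g). D₁ = 3.98 × (1 + 0.0653) = 4.2399.
P₀ = 4.2399 / (0.1235 − 0.0653) = 4.2399 / 0.0582 = 72.8504

$72.85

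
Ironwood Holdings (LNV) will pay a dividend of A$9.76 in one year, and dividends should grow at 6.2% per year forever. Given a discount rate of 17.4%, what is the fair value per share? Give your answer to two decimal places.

A$87.14

Gordon growth model: P₀ = D₁/(r − g), with D₁ = 9.76 given directly.
P₀ = 9.7600 / (0.174 − 0.062) = 9.7600 / 0.112 = 87.1429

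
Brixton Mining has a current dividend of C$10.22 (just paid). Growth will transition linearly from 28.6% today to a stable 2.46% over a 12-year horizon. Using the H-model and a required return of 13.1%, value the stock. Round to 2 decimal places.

C$249.06

H-model: P₀ = D₀[(1+g_L) + H(g_S−g_L)]/(r−g_L), with H = 12/2 = 6.
P₀ = 10.22 × [(1+0.0246) + 6×(0.286−0.0246)] / (0.131−0.0246)
   = 10.22 × 2.5930 / 0.1064 = 249.0645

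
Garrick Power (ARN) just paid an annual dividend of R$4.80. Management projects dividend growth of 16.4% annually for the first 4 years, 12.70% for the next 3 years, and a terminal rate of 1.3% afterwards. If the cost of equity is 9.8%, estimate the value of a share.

Three-stage DDM. Project D₁…D_7; terminal Gordon value at t=7 with g = 0.013; discount at r = 0.098.
D_1 = 5.5872
D_2 = 6.5035
D_3 = 7.5701
D_4 = 8.8116
D_5 = 9.9306
D_6 = 11.1918
D_7 = 12.6132
TV_7 = 12.7772/(0.098−0.013) = 150.3195
P₀ = Σ Dₜ/(1+r)ᵗ + TV_7/(1+r)^7 = 119.5555

R$119.56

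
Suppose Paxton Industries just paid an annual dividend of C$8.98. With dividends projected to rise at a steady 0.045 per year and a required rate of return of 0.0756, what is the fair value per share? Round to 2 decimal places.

C$306.67

Gordon growth model: P₀ = D₁/(r − g). D₁ = 8.98 × (1 + 0.045) = 9.3841.
P₀ = 9.3841 / (0.0756 − 0.045) = 9.3841 / 0.0306 = 306.6699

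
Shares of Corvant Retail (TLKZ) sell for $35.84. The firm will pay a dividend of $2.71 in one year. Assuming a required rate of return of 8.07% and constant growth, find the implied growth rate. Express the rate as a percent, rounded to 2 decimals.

0.51%

From P₀ = D₁/(r − g), the implied growth is g = r − D₁/P₀.
g = 0.0807 − 2.71/35.84 = 0.0807 − 0.07561 = 0.00509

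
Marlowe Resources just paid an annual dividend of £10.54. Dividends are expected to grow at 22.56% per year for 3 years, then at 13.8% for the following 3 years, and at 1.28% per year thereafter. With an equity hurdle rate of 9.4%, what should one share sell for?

£296.04

Three-stage DDM. Project D₁…D_6; terminal Gordon value at t=6 with g = 0.0128; discount at r = 0.094.
D_1 = 12.9178
D_2 = 15.8321
D_3 = 19.4038
D_4 = 22.0815
D_5 = 25.1288
D_6 = 28.5966
TV_6 = 28.9626/(0.094−0.0128) = 356.6821
P₀ = Σ Dₜ/(1+r)ᵗ + TV_6/(1+r)^6 = 296.0420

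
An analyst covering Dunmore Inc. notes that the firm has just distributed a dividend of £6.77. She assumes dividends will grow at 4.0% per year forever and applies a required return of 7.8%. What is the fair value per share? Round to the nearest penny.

Gordon growth model: P₀ = D₁/(r − g). D₁ = 6.77 × (1 + 0.04) = 7.0408.
P₀ = 7.0408 / (0.078 − 0.04) = 7.0408 / 0.038 = 185.2842

£185.28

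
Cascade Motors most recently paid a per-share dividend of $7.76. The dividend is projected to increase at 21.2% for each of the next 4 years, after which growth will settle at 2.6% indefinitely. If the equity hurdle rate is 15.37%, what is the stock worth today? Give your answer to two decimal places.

Two-stage DDM. Project D₁…D_4 at 0.212, terminal growth 0.026, discount at r = 0.1537.
D_1 = 9.4051
D_2 = 11.3990
D_3 = 13.8156
D_4 = 16.7445
Terminal value at t=4: TV = D_5/(r−g) = 17.1799/(0.1537−0.026) = 134.5329
P₀ = 9.4051/(1+0.1537)^1 + 11.3990/(1+0.1537)^2 + 13.8156/(1+0.1537)^3 + 16.7445/(1+0.1537)^4 + 134.5329/(1+0.1537)^4 = 111.1022

$111.10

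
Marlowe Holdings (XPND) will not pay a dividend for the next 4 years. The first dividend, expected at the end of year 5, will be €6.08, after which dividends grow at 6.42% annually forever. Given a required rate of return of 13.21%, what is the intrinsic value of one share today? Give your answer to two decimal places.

Deferred-dividend DDM. At t=4 the remaining stream is a growing perpetuity with first payment D_5 = 6.08.
V_4 = D_5/(r−g) = 6.08/(0.1321−0.0642) = 89.5434
P₀ = V_4/(1+r)^4 = 89.5434/(1+0.1321)^4 = 54.5123

€54.51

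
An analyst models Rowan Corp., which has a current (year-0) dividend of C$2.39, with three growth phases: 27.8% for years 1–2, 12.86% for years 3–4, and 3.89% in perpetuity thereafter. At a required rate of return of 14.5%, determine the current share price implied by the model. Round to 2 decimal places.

C$39.80

Three-stage DDM. Project D₁…D_4; terminal Gordon value at t=4 with g = 0.0389; discount at r = 0.145.
D_1 = 3.0544
D_2 = 3.9035
D_3 = 4.4055
D_4 = 4.9721
TV_4 = 5.1655/(0.145−0.0389) = 48.6853
P₀ = Σ Dₜ/(1+r)ᵗ + TV_4/(1+r)^4 = 39.7981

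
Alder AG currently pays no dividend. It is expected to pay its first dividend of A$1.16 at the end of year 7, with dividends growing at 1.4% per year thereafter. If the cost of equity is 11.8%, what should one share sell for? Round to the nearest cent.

A$5.71

Deferred-dividend DDM. At t=6 the remaining stream is a growing perpetuity with first payment D_7 = 1.16.
V_6 = D_7/(r−g) = 1.16/(0.118−0.014) = 11.1538
P₀ = V_6/(1+r)^6 = 11.1538/(1+0.118)^6 = 5.7118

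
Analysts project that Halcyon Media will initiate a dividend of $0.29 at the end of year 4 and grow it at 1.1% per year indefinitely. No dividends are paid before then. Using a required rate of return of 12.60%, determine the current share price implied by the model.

$1.77

Deferred-dividend DDM. At t=3 the remaining stream is a growing perpetuity with first payment D_4 = 0.29.
V_3 = D_4/(r−g) = 0.29/(0.126−0.011) = 2.5217
P₀ = V_3/(1+r)^3 = 2.5217/(1+0.126)^3 = 1.7664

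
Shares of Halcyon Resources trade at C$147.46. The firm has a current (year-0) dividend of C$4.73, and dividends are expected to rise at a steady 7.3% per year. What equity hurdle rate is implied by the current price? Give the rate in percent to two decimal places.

10.74%

Rearranging the constant-growth DDM: r = D₁/P₀ + g.
D₁ = 4.73 × (1 + 0.073) = 5.0753.
r = 5.0753 / 147.46 + 0.073 = 0.03442 + 0.073 = 0.10742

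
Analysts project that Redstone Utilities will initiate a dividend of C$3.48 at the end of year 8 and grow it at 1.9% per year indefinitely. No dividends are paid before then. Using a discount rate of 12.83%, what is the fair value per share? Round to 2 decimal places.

Deferred-dividend DDM. At t=7 the remaining stream is a growing perpetuity with first payment D_8 = 3.48.
V_7 = D_8/(r−g) = 3.48/(0.1283−0.019) = 31.8390
P₀ = V_7/(1+r)^7 = 31.8390/(1+0.1283)^7 = 13.6769

C$13.68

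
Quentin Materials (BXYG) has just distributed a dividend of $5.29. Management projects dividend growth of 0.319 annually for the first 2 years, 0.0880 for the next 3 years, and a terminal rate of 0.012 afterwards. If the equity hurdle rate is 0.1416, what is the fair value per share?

$80.17

Three-stage DDM. Project D₁…D_5; terminal Gordon value at t=5 with g = 0.012; discount at r = 0.1416.
D_1 = 6.9775
D_2 = 9.2033
D_3 = 10.0132
D_4 = 10.8944
D_5 = 11.8531
TV_5 = 11.9953/(0.1416−0.012) = 92.5566
P₀ = Σ Dₜ/(1+r)ᵗ + TV_5/(1+r)^5 = 80.1666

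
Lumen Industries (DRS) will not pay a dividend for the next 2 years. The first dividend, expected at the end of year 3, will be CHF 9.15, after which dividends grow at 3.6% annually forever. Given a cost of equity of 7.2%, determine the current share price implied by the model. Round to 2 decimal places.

Deferred-dividend DDM. At t=2 the remaining stream is a growing perpetuity with first payment D_3 = 9.15.
V_2 = D_3/(r−g) = 9.15/(0.072−0.036) = 254.1667
P₀ = V_2/(1+r)^2 = 254.1667/(1+0.072)^2 = 221.1714

CHF 221.17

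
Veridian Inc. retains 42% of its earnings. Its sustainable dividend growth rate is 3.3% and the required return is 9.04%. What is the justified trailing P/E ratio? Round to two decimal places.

Payout ratio b = 1 − 0.42 = 0.58.
Justified trailing P/E = b(1+g)/(r−g) = 0.58×(1+0.033)/(0.0904−0.033) = 10.4380

10.44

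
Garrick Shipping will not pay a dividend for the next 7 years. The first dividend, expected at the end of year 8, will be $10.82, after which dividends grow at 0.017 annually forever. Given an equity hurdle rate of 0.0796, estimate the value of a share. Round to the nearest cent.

Deferred-dividend DDM. At t=7 the remaining stream is a growing perpetuity with first payment D_8 = 10.82.
V_7 = D_8/(r−g) = 10.82/(0.0796−0.017) = 172.8435
P₀ = V_7/(1+r)^7 = 172.8435/(1+0.0796)^7 = 101.1144

$101.11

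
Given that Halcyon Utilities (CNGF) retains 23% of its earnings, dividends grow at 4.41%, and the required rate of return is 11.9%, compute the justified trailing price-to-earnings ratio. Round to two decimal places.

Payout ratio b = 1 − 0.23 = 0.77.
Justified trailing P/E = b(1+g)/(r−g) = 0.77×(1+0.0441)/(0.119−0.0441) = 10.7337

10.73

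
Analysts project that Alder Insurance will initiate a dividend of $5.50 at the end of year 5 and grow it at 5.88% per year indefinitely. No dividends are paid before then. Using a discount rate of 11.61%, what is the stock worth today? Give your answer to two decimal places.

$61.86

Deferred-dividend DDM. At t=4 the remaining stream is a growing perpetuity with first payment D_5 = 5.50.
V_4 = D_5/(r−g) = 5.50/(0.1161−0.0588) = 95.9860
P₀ = V_4/(1+r)^4 = 95.9860/(1+0.1161)^4 = 61.8580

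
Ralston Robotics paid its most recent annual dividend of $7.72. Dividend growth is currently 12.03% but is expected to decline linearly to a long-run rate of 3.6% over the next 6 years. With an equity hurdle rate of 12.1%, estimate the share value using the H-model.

H-model: P₀ = D₀[(1+g_L) + H(g_S−g_L)]/(r−g_L), with H = 6/2 = 3.
P₀ = 7.72 × [(1+0.036) + 3×(0.1203−0.036)] / (0.121−0.036)
   = 7.72 × 1.2889 / 0.085 = 117.0624

$117.06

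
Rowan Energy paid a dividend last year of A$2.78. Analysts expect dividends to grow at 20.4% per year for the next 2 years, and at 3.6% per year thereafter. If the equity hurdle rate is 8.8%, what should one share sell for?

A$74.31

Two-stage DDM. Project D₁…D_2 at 0.204, terminal growth 0.036, discount at r = 0.088.
D_1 = 3.3471
D_2 = 4.0299
Terminal value at t=2: TV = D_3/(r−g) = 4.1750/(0.088−0.036) = 80.2887
P₀ = 3.3471/(1+0.088)^1 + 4.0299/(1+0.088)^2 + 80.2887/(1+0.088)^2 = 74.3068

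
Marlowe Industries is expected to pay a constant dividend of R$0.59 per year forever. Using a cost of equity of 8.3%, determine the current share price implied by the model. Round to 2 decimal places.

Zero-growth DDM (perpetuity): P₀ = D/r = 0.59 / 0.083 = 7.1084

R$7.11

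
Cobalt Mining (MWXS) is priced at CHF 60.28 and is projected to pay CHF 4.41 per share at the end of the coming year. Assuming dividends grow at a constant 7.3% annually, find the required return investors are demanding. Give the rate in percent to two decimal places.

Rearranging the constant-growth DDM: r = D₁/P₀ + g.
r = 4.4100 / 60.28 + 0.073 = 0.07316 + 0.073 = 0.14616

14.62%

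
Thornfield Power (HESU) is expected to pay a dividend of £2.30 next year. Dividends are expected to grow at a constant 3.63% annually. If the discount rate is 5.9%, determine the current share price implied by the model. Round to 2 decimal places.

£101.32

Gordon growth model: P₀ = D₁/(r − g), with D₁ = 2.30 given directly.
P₀ = 2.3000 / (0.059 − 0.0363) = 2.3000 / 0.0227 = 101.3216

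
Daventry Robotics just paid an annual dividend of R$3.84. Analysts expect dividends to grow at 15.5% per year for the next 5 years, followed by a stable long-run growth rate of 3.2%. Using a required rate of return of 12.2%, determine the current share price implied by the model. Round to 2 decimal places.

Two-stage DDM. Project D₁…D_5 at 0.155, terminal growth 0.032, discount at r = 0.122.
D_1 = 4.4352
D_2 = 5.1227
D_3 = 5.9167
D_4 = 6.8338
D_5 = 7.8930
Terminal value at t=5: TV = D_6/(r−g) = 8.1456/(0.122−0.032) = 90.5062
P₀ = 4.4352/(1+0.122)^1 + 5.1227/(1+0.122)^2 + 5.9167/(1+0.122)^3 + 6.8338/(1+0.122)^4 + 7.8930/(1+0.122)^5 + 90.5062/(1+0.122)^5 = 71.8616

R$71.86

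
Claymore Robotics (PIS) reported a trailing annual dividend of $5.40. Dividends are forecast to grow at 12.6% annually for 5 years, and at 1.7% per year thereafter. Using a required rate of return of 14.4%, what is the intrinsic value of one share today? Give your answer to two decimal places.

$65.70

Two-stage DDM. Project D₁…D_5 at 0.126, terminal growth 0.017, discount at r = 0.144.
D_1 = 6.0804
D_2 = 6.8465
D_3 = 7.7092
D_4 = 8.6806
D_5 = 9.7743
Terminal value at t=5: TV = D_6/(r−g) = 9.9405/(0.144−0.017) = 78.2714
P₀ = 6.0804/(1+0.144)^1 + 6.8465/(1+0.144)^2 + 7.7092/(1+0.144)^3 + 8.6806/(1+0.144)^4 + 9.7743/(1+0.144)^5 + 78.2714/(1+0.144)^5 = 65.6979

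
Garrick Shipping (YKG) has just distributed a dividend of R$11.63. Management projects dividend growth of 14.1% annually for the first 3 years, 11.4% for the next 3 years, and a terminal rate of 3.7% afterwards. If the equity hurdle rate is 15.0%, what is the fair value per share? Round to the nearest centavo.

Three-stage DDM. Project D₁…D_6; terminal Gordon value at t=6 with g = 0.037; discount at r = 0.15.
D_1 = 13.2698
D_2 = 15.1409
D_3 = 17.2757
D_4 = 19.2452
D_5 = 21.4391
D_6 = 23.8832
TV_6 = 24.7669/(0.15−0.037) = 219.1758
P₀ = Σ Dₜ/(1+r)ᵗ + TV_6/(1+r)^6 = 161.0904

R$161.09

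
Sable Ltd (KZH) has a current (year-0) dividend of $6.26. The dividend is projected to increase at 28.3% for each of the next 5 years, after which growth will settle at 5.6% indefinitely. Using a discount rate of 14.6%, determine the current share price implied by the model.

$173.67

Two-stage DDM. Project D₁…D_5 at 0.283, terminal growth 0.056, discount at r = 0.146.
D_1 = 8.0316
D_2 = 10.3045
D_3 = 13.2207
D_4 = 16.9622
D_5 = 21.7624
Terminal value at t=5: TV = D_6/(r−g) = 22.9811/(0.146−0.056) = 255.3460
P₀ = 8.0316/(1+0.146)^1 + 10.3045/(1+0.146)^2 + 13.2207/(1+0.146)^3 + 16.9622/(1+0.146)^4 + 21.7624/(1+0.146)^5 + 255.3460/(1+0.146)^5 = 173.6661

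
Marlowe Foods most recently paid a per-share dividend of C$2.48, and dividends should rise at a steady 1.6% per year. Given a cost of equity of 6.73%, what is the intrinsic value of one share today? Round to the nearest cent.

C$49.12

Gordon growth model: P₀ = D₁/(r − g). D₁ = 2.48 × (1 + 0.016) = 2.5197.
P₀ = 2.5197 / (0.0673 − 0.016) = 2.5197 / 0.0513 = 49.1166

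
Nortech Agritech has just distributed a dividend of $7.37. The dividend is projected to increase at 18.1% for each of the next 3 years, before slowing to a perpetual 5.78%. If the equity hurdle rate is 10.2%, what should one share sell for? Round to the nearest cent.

Two-stage DDM. Project D₁…D_3 at 0.181, terminal growth 0.0578, discount at r = 0.102.
D_1 = 8.7040
D_2 = 10.2794
D_3 = 12.1400
Terminal value at t=3: TV = D_4/(r−g) = 12.8416/(0.102−0.0578) = 290.5350
P₀ = 8.7040/(1+0.102)^1 + 10.2794/(1+0.102)^2 + 12.1400/(1+0.102)^3 + 290.5350/(1+0.102)^3 = 242.5312

$242.53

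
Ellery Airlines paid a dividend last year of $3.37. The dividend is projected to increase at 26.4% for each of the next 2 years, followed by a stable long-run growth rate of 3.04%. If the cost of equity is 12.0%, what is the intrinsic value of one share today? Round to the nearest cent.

Two-stage DDM. Project D₁…D_2 at 0.264, terminal growth 0.0304, discount at r = 0.12.
D_1 = 4.2597
D_2 = 5.3842
Terminal value at t=2: TV = D_3/(r−g) = 5.5479/(0.12−0.0304) = 61.9187
P₀ = 4.2597/(1+0.12)^1 + 5.3842/(1+0.12)^2 + 61.9187/(1+0.12)^2 = 57.4568

$57.46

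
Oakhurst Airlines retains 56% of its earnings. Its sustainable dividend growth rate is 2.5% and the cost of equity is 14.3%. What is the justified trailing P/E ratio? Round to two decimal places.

3.82

Payout ratio b = 1 − 0.56 = 0.44.
Justified trailing P/E = b(1+g)/(r−g) = 0.44×(1+0.025)/(0.143−0.025) = 3.8220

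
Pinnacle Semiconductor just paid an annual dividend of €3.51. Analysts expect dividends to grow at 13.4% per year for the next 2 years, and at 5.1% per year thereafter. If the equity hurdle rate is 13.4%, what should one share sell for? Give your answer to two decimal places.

Two-stage DDM. Project D₁…D_2 at 0.134, terminal growth 0.051, discount at r = 0.134.
D_1 = 3.9803
D_2 = 4.5137
Terminal value at t=2: TV = D_3/(r−g) = 4.7439/(0.134−0.051) = 57.1555
P₀ = 3.9803/(1+0.134)^1 + 4.5137/(1+0.134)^2 + 57.1555/(1+0.134)^2 = 51.4659

€51.47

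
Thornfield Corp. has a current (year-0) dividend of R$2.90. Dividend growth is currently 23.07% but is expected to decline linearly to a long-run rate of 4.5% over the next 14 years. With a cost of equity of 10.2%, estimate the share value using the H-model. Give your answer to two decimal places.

H-model: P₀ = D₀[(1+g_L) + H(g_S−g_L)]/(r−g_L), with H = 14/2 = 7.
P₀ = 2.90 × [(1+0.045) + 7×(0.2307−0.045)] / (0.102−0.045)
   = 2.90 × 2.3449 / 0.057 = 119.3019

R$119.30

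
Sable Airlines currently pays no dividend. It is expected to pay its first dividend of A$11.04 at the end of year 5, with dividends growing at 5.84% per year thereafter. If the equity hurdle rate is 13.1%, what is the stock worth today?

A$92.94

Deferred-dividend DDM. At t=4 the remaining stream is a growing perpetuity with first payment D_5 = 11.04.
V_4 = D_5/(r−g) = 11.04/(0.131−0.0584) = 152.0661
P₀ = V_4/(1+r)^4 = 152.0661/(1+0.131)^4 = 92.9356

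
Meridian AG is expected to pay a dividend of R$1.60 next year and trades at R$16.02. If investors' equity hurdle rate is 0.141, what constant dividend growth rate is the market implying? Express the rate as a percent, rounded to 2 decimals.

4.11%

From P₀ = D₁/(r − g), the implied growth is g = r − D₁/P₀.
g = 0.141 − 1.60/16.02 = 0.141 − 0.09988 = 0.04112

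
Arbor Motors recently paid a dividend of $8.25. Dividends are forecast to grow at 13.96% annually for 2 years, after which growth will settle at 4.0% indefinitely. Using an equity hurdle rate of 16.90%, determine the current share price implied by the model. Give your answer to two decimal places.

Two-stage DDM. Project D₁…D_2 at 0.1396, terminal growth 0.04, discount at r = 0.169.
D_1 = 9.4017
D_2 = 10.7142
Terminal value at t=2: TV = D_3/(r−g) = 11.1427/(0.169−0.04) = 86.3779
P₀ = 9.4017/(1+0.169)^1 + 10.7142/(1+0.169)^2 + 86.3779/(1+0.169)^2 = 79.0910

$79.09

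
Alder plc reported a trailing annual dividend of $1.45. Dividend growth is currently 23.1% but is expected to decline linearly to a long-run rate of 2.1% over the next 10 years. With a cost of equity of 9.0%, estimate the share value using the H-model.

$43.52

H-model: P₀ = D₀[(1+g_L) + H(g_S−g_L)]/(r−g_L), with H = 10/2 = 5.
P₀ = 1.45 × [(1+0.021) + 5×(0.231−0.021)] / (0.09−0.021)
   = 1.45 × 2.0710 / 0.069 = 43.5210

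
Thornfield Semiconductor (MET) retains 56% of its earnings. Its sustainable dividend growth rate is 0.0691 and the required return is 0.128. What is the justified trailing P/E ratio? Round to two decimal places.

7.99

Payout ratio b = 1 − 0.56 = 0.44.
Justified trailing P/E = b(1+g)/(r−g) = 0.44×(1+0.0691)/(0.128−0.0691) = 7.9865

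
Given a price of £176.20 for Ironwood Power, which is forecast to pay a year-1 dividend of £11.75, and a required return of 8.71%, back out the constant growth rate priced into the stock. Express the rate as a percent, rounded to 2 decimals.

2.04%

From P₀ = D₁/(r − g), the implied growth is g = r − D₁/P₀.
g = 0.0871 − 11.75/176.20 = 0.0871 − 0.06669 = 0.02041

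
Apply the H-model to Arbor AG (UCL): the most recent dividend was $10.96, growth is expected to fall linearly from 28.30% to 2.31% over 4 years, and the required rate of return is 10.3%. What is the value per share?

H-model: P₀ = D₀[(1+g_L) + H(g_S−g_L)]/(r−g_L), with H = 4/2 = 2.
P₀ = 10.96 × [(1+0.0231) + 2×(0.283−0.0231)] / (0.103−0.0231)
   = 10.96 × 1.5429 / 0.0799 = 211.6419

$211.64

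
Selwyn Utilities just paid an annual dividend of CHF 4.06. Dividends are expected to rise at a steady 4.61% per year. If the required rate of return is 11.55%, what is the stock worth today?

CHF 61.20

Gordon growth model: P₀ = D₁/(r − g). D₁ = 4.06 × (1 + 0.0461) = 4.2472.
P₀ = 4.2472 / (0.1155 − 0.0461) = 4.2472 / 0.0694 = 61.1984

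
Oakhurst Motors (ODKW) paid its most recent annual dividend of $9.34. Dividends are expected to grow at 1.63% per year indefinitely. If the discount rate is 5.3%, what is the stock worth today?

$258.64

Gordon growth model: P₀ = D₁/(r − g). D₁ = 9.34 × (1 + 0.0163) = 9.4922.
P₀ = 9.4922 / (0.053 − 0.0163) = 9.4922 / 0.0367 = 258.6442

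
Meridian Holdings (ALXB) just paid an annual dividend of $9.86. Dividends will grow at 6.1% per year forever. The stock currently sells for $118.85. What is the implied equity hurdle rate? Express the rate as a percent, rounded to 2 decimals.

Rearranging the constant-growth DDM: r = D₁/P₀ + g.
D₁ = 9.86 × (1 + 0.061) = 10.4615.
r = 10.4615 / 118.85 + 0.061 = 0.08802 + 0.061 = 0.14902

14.90%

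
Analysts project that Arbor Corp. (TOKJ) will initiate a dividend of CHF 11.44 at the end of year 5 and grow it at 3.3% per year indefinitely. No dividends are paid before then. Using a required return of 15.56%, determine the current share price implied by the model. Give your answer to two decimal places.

Deferred-dividend DDM. At t=4 the remaining stream is a growing perpetuity with first payment D_5 = 11.44.
V_4 = D_5/(r−g) = 11.44/(0.1556−0.033) = 93.3116
P₀ = V_4/(1+r)^4 = 93.3116/(1+0.1556)^4 = 52.3245

CHF 52.32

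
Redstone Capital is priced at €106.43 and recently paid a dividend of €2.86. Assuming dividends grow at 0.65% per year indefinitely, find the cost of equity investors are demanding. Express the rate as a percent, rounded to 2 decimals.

3.35%

Rearranging the constant-growth DDM: r = D₁/P₀ + g.
D₁ = 2.86 × (1 + 0.0065) = 2.8786.
r = 2.8786 / 106.43 + 0.0065 = 0.02705 + 0.0065 = 0.03355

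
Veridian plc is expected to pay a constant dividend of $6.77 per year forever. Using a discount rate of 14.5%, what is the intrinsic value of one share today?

Zero-growth DDM (perpetuity): P₀ = D/r = 6.77 / 0.145 = 46.6897

$46.69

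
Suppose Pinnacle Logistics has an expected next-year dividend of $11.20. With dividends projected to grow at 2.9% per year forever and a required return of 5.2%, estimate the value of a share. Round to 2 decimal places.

$486.96

Gordon growth model: P₀ = D₁/(r − g), with D₁ = 11.20 given directly.
P₀ = 11.2000 / (0.052 − 0.029) = 11.2000 / 0.023 = 486.9565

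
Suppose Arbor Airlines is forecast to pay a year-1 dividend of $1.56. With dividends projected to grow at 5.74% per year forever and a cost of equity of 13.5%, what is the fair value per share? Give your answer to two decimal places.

$20.10

Gordon growth model: P₀ = D₁/(r − g), with D₁ = 1.56 given directly.
P₀ = 1.5600 / (0.135 − 0.0574) = 1.5600 / 0.0776 = 20.1031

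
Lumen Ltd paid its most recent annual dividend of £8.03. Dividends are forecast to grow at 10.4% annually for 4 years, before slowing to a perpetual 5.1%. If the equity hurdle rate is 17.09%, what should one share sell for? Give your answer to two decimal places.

Two-stage DDM. Project D₁…D_4 at 0.104, terminal growth 0.051, discount at r = 0.1709.
D_1 = 8.8651
D_2 = 9.7871
D_3 = 10.8050
D_4 = 11.9287
Terminal value at t=4: TV = D_5/(r−g) = 12.5370/(0.1709−0.051) = 104.5624
P₀ = 8.8651/(1+0.1709)^1 + 9.7871/(1+0.1709)^2 + 10.8050/(1+0.1709)^3 + 11.9287/(1+0.1709)^4 + 104.5624/(1+0.1709)^4 = 83.4151

£83.42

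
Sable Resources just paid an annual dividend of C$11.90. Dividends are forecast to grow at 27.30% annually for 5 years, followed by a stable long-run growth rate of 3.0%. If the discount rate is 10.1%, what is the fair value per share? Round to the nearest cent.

Two-stage DDM. Project D₁…D_5 at 0.273, terminal growth 0.03, discount at r = 0.101.
D_1 = 15.1487
D_2 = 19.2843
D_3 = 24.5489
D_4 = 31.2508
D_5 = 39.7822
Terminal value at t=5: TV = D_6/(r−g) = 40.9757/(0.101−0.03) = 577.1223
P₀ = 15.1487/(1+0.101)^1 + 19.2843/(1+0.101)^2 + 24.5489/(1+0.101)^3 + 31.2508/(1+0.101)^4 + 39.7822/(1+0.101)^5 + 577.1223/(1+0.101)^5 = 450.6413

C$450.64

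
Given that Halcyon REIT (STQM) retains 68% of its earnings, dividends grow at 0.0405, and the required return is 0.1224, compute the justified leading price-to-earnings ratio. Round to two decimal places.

Payout ratio b = 1 − 0.68 = 0.32.
Justified leading P/E = b/(r−g) = 0.32/(0.1224−0.0405) = 3.9072

3.91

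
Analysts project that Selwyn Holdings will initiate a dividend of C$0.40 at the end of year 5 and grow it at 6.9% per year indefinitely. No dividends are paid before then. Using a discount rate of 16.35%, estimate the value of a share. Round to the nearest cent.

C$2.31

Deferred-dividend DDM. At t=4 the remaining stream is a growing perpetuity with first payment D_5 = 0.40.
V_4 = D_5/(r−g) = 0.40/(0.1635−0.069) = 4.2328
P₀ = V_4/(1+r)^4 = 4.2328/(1+0.1635)^4 = 2.3097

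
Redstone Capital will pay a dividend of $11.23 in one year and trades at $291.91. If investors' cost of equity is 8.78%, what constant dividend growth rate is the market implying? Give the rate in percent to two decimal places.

From P₀ = D₁/(r − g), the implied growth is g = r − D₁/P₀.
g = 0.0878 − 11.23/291.91 = 0.0878 − 0.03847 = 0.04933

4.93%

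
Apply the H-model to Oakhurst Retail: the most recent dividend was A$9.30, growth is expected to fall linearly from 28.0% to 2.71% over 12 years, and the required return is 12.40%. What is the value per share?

A$244.21

H-model: P₀ = D₀[(1+g_L) + H(g_S−g_L)]/(r−g_L), with H = 12/2 = 6.
P₀ = 9.30 × [(1+0.0271) + 6×(0.28−0.0271)] / (0.124−0.0271)
   = 9.30 × 2.5445 / 0.0969 = 244.2090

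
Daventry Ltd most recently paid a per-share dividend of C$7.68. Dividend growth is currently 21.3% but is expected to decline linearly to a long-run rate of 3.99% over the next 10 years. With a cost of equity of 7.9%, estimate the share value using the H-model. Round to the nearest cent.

H-model: P₀ = D₀[(1+g_L) + H(g_S−g_L)]/(r−g_L), with H = 10/2 = 5.
P₀ = 7.68 × [(1+0.0399) + 5×(0.213−0.0399)] / (0.079−0.0399)
   = 7.68 × 1.9054 / 0.0391 = 374.2576

C$374.26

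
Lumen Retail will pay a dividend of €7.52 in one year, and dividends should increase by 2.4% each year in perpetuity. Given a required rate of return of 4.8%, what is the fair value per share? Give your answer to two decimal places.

Gordon growth model: P₀ = D₁/(r − g), with D₁ = 7.52 given directly.
P₀ = 7.5200 / (0.048 − 0.024) = 7.5200 / 0.024 = 313.3333

€313.33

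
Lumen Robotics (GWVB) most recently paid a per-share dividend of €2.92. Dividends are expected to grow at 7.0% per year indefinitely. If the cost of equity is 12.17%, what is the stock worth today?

€60.43

Gordon growth model: P₀ = D₁/(r − g). D₁ = 2.92 × (1 + 0.07) = 3.1244.
P₀ = 3.1244 / (0.1217 − 0.07) = 3.1244 / 0.0517 = 60.4333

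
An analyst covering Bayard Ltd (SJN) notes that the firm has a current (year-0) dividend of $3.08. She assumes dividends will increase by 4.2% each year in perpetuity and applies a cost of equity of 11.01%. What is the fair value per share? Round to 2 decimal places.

Gordon growth model: P₀ = D₁/(r − g). D₁ = 3.08 × (1 + 0.042) = 3.2094.
P₀ = 3.2094 / (0.1101 − 0.042) = 3.2094 / 0.0681 = 47.1272

$47.13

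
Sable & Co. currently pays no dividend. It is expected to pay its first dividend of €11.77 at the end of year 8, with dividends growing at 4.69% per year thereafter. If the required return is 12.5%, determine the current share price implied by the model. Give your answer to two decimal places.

Deferred-dividend DDM. At t=7 the remaining stream is a growing perpetuity with first payment D_8 = 11.77.
V_7 = D_8/(r−g) = 11.77/(0.125−0.0469) = 150.7042
P₀ = V_7/(1+r)^7 = 150.7042/(1+0.125)^7 = 66.0781

€66.08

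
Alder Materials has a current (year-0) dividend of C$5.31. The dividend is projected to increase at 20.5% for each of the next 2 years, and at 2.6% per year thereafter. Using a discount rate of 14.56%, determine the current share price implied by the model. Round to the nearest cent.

Two-stage DDM. Project D₁…D_2 at 0.205, terminal growth 0.026, discount at r = 0.1456.
D_1 = 6.3986
D_2 = 7.7103
Terminal value at t=2: TV = D_3/(r−g) = 7.9107/(0.1456−0.026) = 66.1431
P₀ = 6.3986/(1+0.1456)^1 + 7.7103/(1+0.1456)^2 + 66.1431/(1+0.1456)^2 = 61.8589

C$61.86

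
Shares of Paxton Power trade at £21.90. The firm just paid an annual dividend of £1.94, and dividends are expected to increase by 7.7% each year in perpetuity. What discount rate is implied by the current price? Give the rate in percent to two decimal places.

Rearranging the constant-growth DDM: r = D₁/P₀ + g.
D₁ = 1.94 × (1 + 0.077) = 2.0894.
r = 2.0894 / 21.90 + 0.077 = 0.09541 + 0.077 = 0.17241

17.24%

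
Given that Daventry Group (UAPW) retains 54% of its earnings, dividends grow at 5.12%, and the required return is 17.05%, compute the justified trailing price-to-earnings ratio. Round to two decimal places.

Payout ratio b = 1 − 0.54 = 0.46.
Justified trailing P/E = b(1+g)/(r−g) = 0.46×(1+0.0512)/(0.1705−0.0512) = 4.0532

4.05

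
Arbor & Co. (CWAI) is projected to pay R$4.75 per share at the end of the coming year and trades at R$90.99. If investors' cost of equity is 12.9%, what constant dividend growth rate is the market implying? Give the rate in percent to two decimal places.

7.68%

From P₀ = D₁/(r − g), the implied growth is g = r − D₁/P₀.
g = 0.129 − 4.75/90.99 = 0.129 − 0.05220 = 0.07680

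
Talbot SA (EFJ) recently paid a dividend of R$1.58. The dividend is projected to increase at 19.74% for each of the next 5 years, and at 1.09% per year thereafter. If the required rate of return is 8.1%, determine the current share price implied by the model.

R$48.84

Two-stage DDM. Project D₁…D_5 at 0.1974, terminal growth 0.0109, discount at r = 0.081.
D_1 = 1.8919
D_2 = 2.2654
D_3 = 2.7125
D_4 = 3.2480
D_5 = 3.8891
Terminal value at t=5: TV = D_6/(r−g) = 3.9315/(0.081−0.0109) = 56.0846
P₀ = 1.8919/(1+0.081)^1 + 2.2654/(1+0.081)^2 + 2.7125/(1+0.081)^3 + 3.2480/(1+0.081)^4 + 3.8891/(1+0.081)^5 + 56.0846/(1+0.081)^5 = 48.8432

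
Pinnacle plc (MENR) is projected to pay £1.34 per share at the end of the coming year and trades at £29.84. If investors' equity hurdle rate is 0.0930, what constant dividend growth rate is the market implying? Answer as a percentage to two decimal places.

From P₀ = D₁/(r − g), the implied growth is g = r − D₁/P₀.
g = 0.093 − 1.34/29.84 = 0.093 − 0.04491 = 0.04809

4.81%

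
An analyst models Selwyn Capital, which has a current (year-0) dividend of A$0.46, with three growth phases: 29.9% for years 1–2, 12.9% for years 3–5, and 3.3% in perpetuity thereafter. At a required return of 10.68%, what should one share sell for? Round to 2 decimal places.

A$12.57

Three-stage DDM. Project D₁…D_5; terminal Gordon value at t=5 with g = 0.033; discount at r = 0.1068.
D_1 = 0.5975
D_2 = 0.7762
D_3 = 0.8763
D_4 = 0.9894
D_5 = 1.1170
TV_5 = 1.1539/(0.1068−0.033) = 15.6351
P₀ = Σ Dₜ/(1+r)ᵗ + TV_5/(1+r)^5 = 12.5653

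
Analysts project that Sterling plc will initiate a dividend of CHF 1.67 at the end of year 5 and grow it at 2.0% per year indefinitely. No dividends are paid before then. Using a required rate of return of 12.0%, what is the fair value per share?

Deferred-dividend DDM. At t=4 the remaining stream is a growing perpetuity with first payment D_5 = 1.67.
V_4 = D_5/(r−g) = 1.67/(0.12−0.02) = 16.7000
P₀ = V_4/(1+r)^4 = 16.7000/(1+0.12)^4 = 10.6132

CHF 10.61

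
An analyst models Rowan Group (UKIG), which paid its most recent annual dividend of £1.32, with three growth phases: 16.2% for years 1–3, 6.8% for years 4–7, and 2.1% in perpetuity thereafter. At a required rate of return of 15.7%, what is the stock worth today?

£15.68

Three-stage DDM. Project D₁…D_7; terminal Gordon value at t=7 with g = 0.021; discount at r = 0.157.
D_1 = 1.5338
D_2 = 1.7823
D_3 = 2.0711
D_4 = 2.2119
D_5 = 2.3623
D_6 = 2.5229
D_7 = 2.6945
TV_7 = 2.7511/(0.157−0.021) = 20.2285
P₀ = Σ Dₜ/(1+r)ᵗ + TV_7/(1+r)^7 = 15.6790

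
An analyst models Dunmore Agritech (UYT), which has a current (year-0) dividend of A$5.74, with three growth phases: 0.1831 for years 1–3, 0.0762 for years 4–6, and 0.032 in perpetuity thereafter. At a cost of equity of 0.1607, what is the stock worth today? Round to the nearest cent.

A$72.45

Three-stage DDM. Project D₁…D_6; terminal Gordon value at t=6 with g = 0.032; discount at r = 0.1607.
D_1 = 6.7910
D_2 = 8.0344
D_3 = 9.5055
D_4 = 10.2298
D_5 = 11.0094
D_6 = 11.8483
TV_6 = 12.2274/(0.1607−0.032) = 95.0072
P₀ = Σ Dₜ/(1+r)ᵗ + TV_6/(1+r)^6 = 72.4549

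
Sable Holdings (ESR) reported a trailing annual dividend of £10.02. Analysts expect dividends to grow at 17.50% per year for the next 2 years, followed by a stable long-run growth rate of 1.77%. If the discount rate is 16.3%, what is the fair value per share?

Two-stage DDM. Project D₁…D_2 at 0.175, terminal growth 0.0177, discount at r = 0.163.
D_1 = 11.7735
D_2 = 13.8339
Terminal value at t=2: TV = D_3/(r−g) = 14.0787/(0.163−0.0177) = 96.8942
P₀ = 11.7735/(1+0.163)^1 + 13.8339/(1+0.163)^2 + 96.8942/(1+0.163)^2 = 91.9884

£91.99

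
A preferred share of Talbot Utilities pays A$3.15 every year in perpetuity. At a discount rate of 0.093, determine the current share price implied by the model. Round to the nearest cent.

A$33.87

Zero-growth DDM (perpetuity): P₀ = D/r = 3.15 / 0.093 = 33.8710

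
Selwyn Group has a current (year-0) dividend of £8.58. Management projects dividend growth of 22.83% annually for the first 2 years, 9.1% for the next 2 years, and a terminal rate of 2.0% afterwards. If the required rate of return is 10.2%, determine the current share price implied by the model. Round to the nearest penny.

Three-stage DDM. Project D₁…D_4; terminal Gordon value at t=4 with g = 0.02; discount at r = 0.102.
D_1 = 10.5388
D_2 = 12.9448
D_3 = 14.1228
D_4 = 15.4080
TV_4 = 15.7161/(0.102−0.02) = 191.6602
P₀ = Σ Dₜ/(1+r)ᵗ + TV_4/(1+r)^4 = 171.1822

£171.18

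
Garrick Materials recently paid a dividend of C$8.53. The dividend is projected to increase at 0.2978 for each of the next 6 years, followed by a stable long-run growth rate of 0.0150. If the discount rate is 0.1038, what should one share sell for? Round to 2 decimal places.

Two-stage DDM. Project D₁…D_6 at 0.2978, terminal growth 0.015, discount at r = 0.1038.
D_1 = 11.0702
D_2 = 14.3669
D_3 = 18.6454
D_4 = 24.1980
D_5 = 31.4042
D_6 = 40.7564
Terminal value at t=6: TV = D_7/(r−g) = 41.3677/(0.1038−0.015) = 465.8528
P₀ = 11.0702/(1+0.1038)^1 + 14.3669/(1+0.1038)^2 + 18.6454/(1+0.1038)^3 + 24.1980/(1+0.1038)^4 + 31.4042/(1+0.1038)^5 + 40.7564/(1+0.1038)^6 + 465.8528/(1+0.1038)^6 = 351.2642

C$351.26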